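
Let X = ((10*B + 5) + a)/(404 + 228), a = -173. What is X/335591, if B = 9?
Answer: -39/106046756 ≈ -3.6776e-7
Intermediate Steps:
X = -39/316 (X = ((10*9 + 5) - 173)/(404 + 228) = ((90 + 5) - 173)/632 = (95 - 173)/632 = (1/632)*(-78) = -39/316 ≈ -0.12342)
X/335591 = -39/316/335591 = -39/316*1/335591 = -39/106046756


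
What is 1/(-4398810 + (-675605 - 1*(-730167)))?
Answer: -1/4344248 ≈ -2.3019e-7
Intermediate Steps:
1/(-4398810 + (-675605 - 1*(-730167))) = 1/(-4398810 + (-675605 + 730167)) = 1/(-4398810 + 54562) = 1/(-4344248) = -1/4344248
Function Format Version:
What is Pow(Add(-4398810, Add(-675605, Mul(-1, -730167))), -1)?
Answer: Rational(-1, 4344248) ≈ -2.3019e-7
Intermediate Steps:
Pow(Add(-4398810, Add(-675605, Mul(-1, -730167))), -1) = Pow(Add(-4398810, Add(-675605, 730167)), -1) = Pow(Add(-4398810, 54562), -1) = Pow(-4344248, -1) = Rational(-1, 4344248)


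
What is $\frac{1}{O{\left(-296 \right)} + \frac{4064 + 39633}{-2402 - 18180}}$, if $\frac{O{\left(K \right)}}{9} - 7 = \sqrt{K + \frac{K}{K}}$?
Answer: $\frac{25788607958}{11692300724941} - \frac{3812568516 i \sqrt{295}}{11692300724941} \approx 0.0022056 - 0.0056005 i$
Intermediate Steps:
$O{\left(K \right)} = 63 + 9 \sqrt{1 + K}$ ($O{\left(K \right)} = 63 + 9 \sqrt{K + \frac{K}{K}} = 63 + 9 \sqrt{K + 1} = 63 + 9 \sqrt{1 + K}$)
$\frac{1}{O{\left(-296 \right)} + \frac{4064 + 39633}{-2402 - 18180}} = \frac{1}{\left(63 + 9 \sqrt{1 - 296}\right) + \frac{4064 + 39633}{-2402 - 18180}} = \frac{1}{\left(63 + 9 \sqrt{-295}\right) + \frac{43697}{-20582}} = \frac{1}{\left(63 + 9 i \sqrt{295}\right) + 43697 \left(- \frac{1}{20582}\right)} = \frac{1}{\left(63 + 9 i \sqrt{295}\right) - \frac{43697}{20582}} = \frac{1}{\frac{1252969}{20582} + 9 i \sqrt{295}}$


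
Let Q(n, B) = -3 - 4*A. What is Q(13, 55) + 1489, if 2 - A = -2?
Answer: 1470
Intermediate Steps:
A = 4 (A = 2 - 1*(-2) = 2 + 2 = 4)
Q(n, B) = -19 (Q(n, B) = -3 - 4*4 = -3 - 16 = -19)
Q(13, 55) + 1489 = -19 + 1489 = 1470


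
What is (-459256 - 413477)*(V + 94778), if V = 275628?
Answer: -323265539598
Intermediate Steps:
(-459256 - 413477)*(V + 94778) = (-459256 - 413477)*(275628 + 94778) = -872733*370406 = -323265539598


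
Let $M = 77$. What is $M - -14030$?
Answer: $14107$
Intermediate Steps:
$M - -14030 = 77 - -14030 = 77 + 14030 = 14107$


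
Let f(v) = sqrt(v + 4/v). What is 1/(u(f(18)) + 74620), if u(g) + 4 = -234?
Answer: 1/74382 ≈ 1.3444e-5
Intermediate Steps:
u(g) = -238 (u(g) = -4 - 234 = -238)
1/(u(f(18)) + 74620) = 1/(-238 + 74620) = 1/74382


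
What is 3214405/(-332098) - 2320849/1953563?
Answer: -7050291986217/648774365174 ≈ -10.867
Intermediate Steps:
3214405/(-332098) - 2320849/1953563 = 3214405*(-1/332098) - 2320849*1/1953563 = -3214405/332098 - 2320849/1953563 = -7050291986217/648774365174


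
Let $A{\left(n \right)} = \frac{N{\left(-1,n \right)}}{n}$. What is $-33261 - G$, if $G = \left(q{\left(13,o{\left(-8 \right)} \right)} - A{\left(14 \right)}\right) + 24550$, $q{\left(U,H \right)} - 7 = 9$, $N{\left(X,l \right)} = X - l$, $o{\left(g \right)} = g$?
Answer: $- \frac{809593}{14} \approx -57828.0$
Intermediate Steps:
$A{\left(n \right)} = \frac{-1 - n}{n}$
$q{\left(U,H \right)} = 16$ ($q{\left(U,H \right)} = 7 + 9 = 16$)
$G = \frac{343939}{14}$ ($G = \left(16 - \frac{-1 - 14}{14}\right) + 24550 = \left(16 - \frac{1}{14} \left(-15\right)\right) + 24550 = \left(16 - - \frac{15}{14}\right) + 24550 = \left(16 + \frac{15}{14}\right) + 24550 = \frac{239}{14} + 24550 = \frac{343939}{14} \approx 24567.0$)
$-33261 - G = -33261 - \frac{343939}{14} = - \frac{809593}{14}$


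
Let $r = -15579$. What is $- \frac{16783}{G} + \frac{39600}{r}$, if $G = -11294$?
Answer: $- \frac{20642227}{19549914} \approx -1.0559$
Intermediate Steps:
$- \frac{16783}{G} + \frac{39600}{r} = - \frac{16783}{-11294} + \frac{39600}{-15579} = \left(-16783\right) \left(- \frac{1}{11294}\right) + 39600 \left(- \frac{1}{15579}\right) = \frac{16783}{11294} - \frac{4400}{1731} = - \frac{20642227}{19549914}$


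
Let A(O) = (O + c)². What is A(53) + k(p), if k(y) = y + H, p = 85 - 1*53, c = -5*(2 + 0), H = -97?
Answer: 1784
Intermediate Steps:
c = -10 (c = -5*2 = -10)
p = 32 (p = 85 - 53 = 32)
k(y) = -97 + y (k(y) = y - 97 = -97 + y)
A(O) = (-10 + O)² (A(O) = (O - 10)² = (-10 + O)²)
A(53) + k(p) = (-10 + 53)² + (-97 + 32) = 43² - 65 = 1849 - 65 = 1784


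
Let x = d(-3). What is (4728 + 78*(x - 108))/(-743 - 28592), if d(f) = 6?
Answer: 3228/29335 ≈ 0.11004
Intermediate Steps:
x = 6
(4728 + 78*(x - 108))/(-743 - 28592) = (4728 + 78*(6 - 108))/(-743 - 28592) = (4728 + 78*(-102))/(-29335) = (4728 - 7956)*(-1/29335) = -3228*(-1/29335) = 3228/29335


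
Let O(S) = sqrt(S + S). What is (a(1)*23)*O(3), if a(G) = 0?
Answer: 0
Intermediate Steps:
O(S) = sqrt(2)*sqrt(S) (O(S) = sqrt(2*S) = sqrt(2)*sqrt(S))
(a(1)*23)*O(3) = (0*23)*(sqrt(2)*sqrt(3)) = 0*sqrt(6) = 0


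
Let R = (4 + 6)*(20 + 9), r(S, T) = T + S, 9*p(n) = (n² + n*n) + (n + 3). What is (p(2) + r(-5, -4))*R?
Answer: -19720/9 ≈ -2191.1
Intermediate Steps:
p(n) = ⅓ + n/9 + 2*n²/9 (p(n) = ((n² + n*n) + (n + 3))/9 = ((n² + n²) + (3 + n))/9 = (2*n² + (3 + n))/9 = (3 + n + 2*n²)/9 = ⅓ + n/9 + 2*n²/9)
r(S, T) = S + T
R = 290 (R = 10*29 = 290)
(p(2) + r(-5, -4))*R = ((⅓ + (⅑)*2 + (2/9)*2²) + (-5 - 4))*290 = ((⅓ + 2/9 + (2/9)*4) - 9)*290 = ((⅓ + 2/9 + 8/9) - 9)*290 = (13/9 - 9)*290 = -68/9*290 = -19720/9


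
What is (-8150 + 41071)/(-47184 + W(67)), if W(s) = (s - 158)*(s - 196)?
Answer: -32921/35445 ≈ -0.92879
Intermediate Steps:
W(s) = (-196 + s)*(-158 + s) (W(s) = (-158 + s)*(-196 + s) = (-196 + s)*(-158 + s))
(-8150 + 41071)/(-47184 + W(67)) = (-8150 + 41071)/(-47184 + (30968 + 67² - 354*67)) = 32921/(-47184 + (30968 + 4489 - 23718)) = 32921/(-47184 + 11739) = 32921/(-35445) = 32921*(-1/35445) = -32921/35445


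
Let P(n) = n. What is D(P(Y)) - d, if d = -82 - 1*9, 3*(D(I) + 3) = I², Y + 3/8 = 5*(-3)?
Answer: 10675/64 ≈ 166.80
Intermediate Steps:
Y = -123/8 (Y = -3/8 + 5*(-3) = -3/8 - 15 = -123/8 ≈ -15.375)
D(I) = -3 + I²/3
d = -91 (d = -82 - 9 = -91)
D(P(Y)) - d = (-3 + (-123/8)²/3) - 1*(-91) = (-3 + (⅓)*(15129/64)) + 91 = (-3 + 5043/64) + 91 = 4851/64 + 91 = 10675/64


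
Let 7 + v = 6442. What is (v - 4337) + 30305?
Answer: 32403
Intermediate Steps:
v = 6435 (v = -7 + 6442 = 6435)
(v - 4337) + 30305 = (6435 - 4337) + 30305 = 2098 + 30305 = 32403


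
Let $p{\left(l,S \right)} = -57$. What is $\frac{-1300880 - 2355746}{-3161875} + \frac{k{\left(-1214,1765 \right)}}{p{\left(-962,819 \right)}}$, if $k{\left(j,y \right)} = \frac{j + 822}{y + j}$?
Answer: $\frac{116083107782}{99305008125} \approx 1.169$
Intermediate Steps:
$k{\left(j,y \right)} = \frac{822 + j}{j + y}$
$\frac{-1300880 - 2355746}{-3161875} + \frac{k{\left(-1214,1765 \right)}}{p{\left(-962,819 \right)}} = \frac{-1300880 - 2355746}{-3161875} + \frac{\frac{1}{-1214 + 1765} \left(822 - 1214\right)}{-57} = \left(-3656626\right) \left(- \frac{1}{3161875}\right) + \frac{1}{551} \left(-392\right) \left(- \frac{1}{57}\right) = \frac{3656626}{3161875} + \frac{1}{551} \left(-392\right) \left(- \frac{1}{57}\right) = \frac{3656626}{3161875} - - \frac{392}{31407} = \frac{3656626}{3161875} + \frac{392}{31407} = \frac{116083107782}{99305008125}$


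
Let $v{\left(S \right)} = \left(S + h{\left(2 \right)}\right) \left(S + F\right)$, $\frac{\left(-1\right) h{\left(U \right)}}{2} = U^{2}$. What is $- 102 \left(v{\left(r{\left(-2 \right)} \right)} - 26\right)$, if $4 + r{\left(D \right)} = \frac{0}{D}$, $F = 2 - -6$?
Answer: $7548$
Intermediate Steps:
$h{\left(U \right)} = - 2 U^{2}$
$F = 8$ ($F = 2 + 6 = 8$)
$r{\left(D \right)} = -4$ ($r{\left(D \right)} = -4 + \frac{0}{D} = -4 + 0 = -4$)
$v{\left(S \right)} = \left(-8 + S\right) \left(8 + S\right)$ ($v{\left(S \right)} = \left(S - 2 \cdot 2^{2}\right) \left(S + 8\right) = \left(S - 8\right) \left(8 + S\right) = \left(-8 + S\right) \left(8 + S\right)$)
$- 102 \left(v{\left(r{\left(-2 \right)} \right)} - 26\right) = - 102 \left(\left(-64 + \left(-4\right)^{2}\right) - 26\right) = - 102 \left(\left(-64 + 16\right) - 26\right) = - 102 \left(-48 - 26\right) = \left(-102\right) \left(-74\right) = 7548$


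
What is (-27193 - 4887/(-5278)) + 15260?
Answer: -62977487/5278 ≈ -11932.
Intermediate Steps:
(-27193 - 4887/(-5278)) + 15260 = (-27193 - 4887*(-1/5278)) + 15260 = (-27193 + 4887/5278) + 15260 = -143519767/5278 + 15260 = -62977487/5278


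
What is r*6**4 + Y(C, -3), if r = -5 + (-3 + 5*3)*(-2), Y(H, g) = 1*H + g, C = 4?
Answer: -37583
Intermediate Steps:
Y(H, g) = H + g
r = -29 (r = -5 + (-3 + 15)*(-2) = -5 + 12*(-2) = -5 - 24 = -29)
r*6**4 + Y(C, -3) = -29*6**4 + (4 - 3) = -29*1296 + 1 = -37584 + 1 = -37583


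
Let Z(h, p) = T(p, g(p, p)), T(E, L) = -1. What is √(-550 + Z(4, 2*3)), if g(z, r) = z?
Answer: I*√551 ≈ 23.473*I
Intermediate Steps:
Z(h, p) = -1
√(-550 + Z(4, 2*3)) = √(-550 - 1) = √(-551) = I*√551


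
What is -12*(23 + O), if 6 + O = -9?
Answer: -96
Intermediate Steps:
O = -15 (O = -6 - 9 = -15)
-12*(23 + O) = -12*(23 - 15) = -12*8 = -96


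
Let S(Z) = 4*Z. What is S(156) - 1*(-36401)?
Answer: 37025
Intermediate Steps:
S(156) - 1*(-36401) = 4*156 - 1*(-36401) = 624 + 36401 = 37025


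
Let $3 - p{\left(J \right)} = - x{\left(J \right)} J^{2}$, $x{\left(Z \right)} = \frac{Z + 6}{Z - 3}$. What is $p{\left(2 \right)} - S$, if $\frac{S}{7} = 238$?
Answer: $-1695$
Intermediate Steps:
$S = 1666$ ($S = 7 \cdot 238 = 1666$)
$x{\left(Z \right)} = \frac{6 + Z}{-3 + Z}$
$p{\left(J \right)} = 3 + \frac{J^{2} \left(6 + J\right)}{-3 + J}$ ($p{\left(J \right)} = 3 - - \frac{6 + J}{-3 + J} J^{2} = 3 - - \frac{J^{2} \left(6 + J\right)}{-3 + J} = 3 + \frac{J^{2} \left(6 + J\right)}{-3 + J}$)
$p{\left(2 \right)} - S = \frac{-9 + 3 \cdot 2 + 2^{2} \left(6 + 2\right)}{-3 + 2} - 1666 = \frac{-9 + 6 + 4 \cdot 8}{-1} - 1666 = - (-9 + 6 + 32) - 1666 = \left(-1\right) 29 - 1666 = -29 - 1666 = -1695$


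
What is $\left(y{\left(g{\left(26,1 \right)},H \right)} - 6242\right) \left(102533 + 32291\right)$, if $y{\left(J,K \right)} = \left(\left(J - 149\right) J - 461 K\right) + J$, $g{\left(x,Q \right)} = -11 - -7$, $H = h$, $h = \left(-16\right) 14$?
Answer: $13162867120$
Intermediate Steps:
$h = -224$
$H = -224$
$g{\left(x,Q \right)} = -4$ ($g{\left(x,Q \right)} = -11 + 7 = -4$)
$y{\left(J,K \right)} = J - 461 K + J \left(-149 + J\right)$ ($y{\left(J,K \right)} = \left(\left(-149 + J\right) J - 461 K\right) + J = \left(J \left(-149 + J\right) - 461 K\right) + J = \left(- 461 K + J \left(-149 + J\right)\right) + J = J - 461 K + J \left(-149 + J\right)$)
$\left(y{\left(g{\left(26,1 \right)},H \right)} - 6242\right) \left(102533 + 32291\right) = \left(\left(\left(-4\right)^{2} - -103264 - -592\right) - 6242\right) \left(102533 + 32291\right) = \left(\left(16 + 103264 + 592\right) - 6242\right) 134824 = \left(103872 - 6242\right) 134824 = 97630 \cdot 134824 = 13162867120$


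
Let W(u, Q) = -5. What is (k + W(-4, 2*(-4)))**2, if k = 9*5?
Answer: 1600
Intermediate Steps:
k = 45
(k + W(-4, 2*(-4)))**2 = (45 - 5)**2 = 40**2 = 1600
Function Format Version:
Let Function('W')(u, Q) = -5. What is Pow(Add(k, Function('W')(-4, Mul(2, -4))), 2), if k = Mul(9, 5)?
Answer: 1600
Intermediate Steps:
k = 45
Pow(Add(k, Function('W')(-4, Mul(2, -4))), 2) = Pow(Add(45, -5), 2) = Pow(40, 2) = 1600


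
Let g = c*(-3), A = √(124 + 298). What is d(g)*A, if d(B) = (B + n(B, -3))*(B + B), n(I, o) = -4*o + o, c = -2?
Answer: 180*√422 ≈ 3697.7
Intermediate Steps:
A = √422 ≈ 20.543
g = 6 (g = -2*(-3) = 6)
n(I, o) = -3*o
d(B) = 2*B*(9 + B) (d(B) = (B - 3*(-3))*(B + B) = (B + 9)*(2*B) = (9 + B)*(2*B) = 2*B*(9 + B))
d(g)*A = (2*6*(9 + 6))*√422 = (2*6*15)*√422 = 180*√422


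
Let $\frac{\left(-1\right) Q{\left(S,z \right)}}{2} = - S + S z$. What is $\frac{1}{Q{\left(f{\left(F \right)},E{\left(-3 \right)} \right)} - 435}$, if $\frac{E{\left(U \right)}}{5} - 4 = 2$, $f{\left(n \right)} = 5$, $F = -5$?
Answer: $- \frac{1}{725} \approx -0.0013793$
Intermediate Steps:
$E{\left(U \right)} = 30$ ($E{\left(U \right)} = 20 + 5 \cdot 2 = 20 + 10 = 30$)
$Q{\left(S,z \right)} = 2 S - 2 S z$ ($Q{\left(S,z \right)} = - 2 \left(- S + S z\right) = 2 S - 2 S z$)
$\frac{1}{Q{\left(f{\left(F \right)},E{\left(-3 \right)} \right)} - 435} = \frac{1}{2 \cdot 5 \left(1 - 30\right) - 435} = \frac{1}{2 \cdot 5 \left(-29\right) - 435} = \frac{1}{-290 - 435} = \frac{1}{-725} = - \frac{1}{725}$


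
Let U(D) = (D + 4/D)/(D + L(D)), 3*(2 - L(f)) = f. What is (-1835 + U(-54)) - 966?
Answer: -1284929/459 ≈ -2799.4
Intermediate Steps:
L(f) = 2 - f/3
U(D) = (D + 4/D)/(2 + 2*D/3) (U(D) = (D + 4/D)/(D + (2 - D/3)) = (D + 4/D)/(2 + 2*D/3))
(-1835 + U(-54)) - 966 = (-1835 + (3/2)*(4 + (-54)²)/(-54*(3 - 54))) - 966 = (-1835 + (3/2)*(-1/54)*(4 + 2916)/(-51)) - 966 = (-1835 + (3/2)*(-1/54)*(-1/51)*2920) - 966 = (-1835 + 730/459) - 966 = -841535/459 - 966 = -1284929/459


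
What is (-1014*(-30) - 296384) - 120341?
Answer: -386305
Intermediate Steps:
(-1014*(-30) - 296384) - 120341 = (30420 - 296384) - 120341 = -265964 - 120341 = -386305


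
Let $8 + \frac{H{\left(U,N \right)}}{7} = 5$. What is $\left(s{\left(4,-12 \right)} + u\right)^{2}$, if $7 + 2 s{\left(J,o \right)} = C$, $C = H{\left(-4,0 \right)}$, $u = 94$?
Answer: $6400$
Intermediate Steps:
$H{\left(U,N \right)} = -21$ ($H{\left(U,N \right)} = -56 + 7 \cdot 5 = -56 + 35 = -21$)
$C = -21$
$s{\left(J,o \right)} = -14$ ($s{\left(J,o \right)} = - \frac{7}{2} + \frac{1}{2} \left(-21\right) = - \frac{7}{2} - \frac{21}{2} = -14$)
$\left(s{\left(4,-12 \right)} + u\right)^{2} = \left(-14 + 94\right)^{2} = 80^{2} = 6400$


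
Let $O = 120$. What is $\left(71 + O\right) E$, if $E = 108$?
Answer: $20628$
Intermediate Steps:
$\left(71 + O\right) E = \left(71 + 120\right) 108 = 191 \cdot 108 = 20628$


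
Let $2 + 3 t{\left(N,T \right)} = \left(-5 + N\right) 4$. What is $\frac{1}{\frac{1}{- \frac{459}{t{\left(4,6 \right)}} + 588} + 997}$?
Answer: $\frac{1635}{1630097} \approx 0.001003$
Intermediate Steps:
$t{\left(N,T \right)} = - \frac{22}{3} + \frac{4 N}{3}$ ($t{\left(N,T \right)} = - \frac{2}{3} + \frac{\left(-5 + N\right) 4}{3} = - \frac{2}{3} + \frac{-20 + 4 N}{3} = - \frac{2}{3} + \left(- \frac{20}{3} + \frac{4 N}{3}\right) = - \frac{22}{3} + \frac{4 N}{3}$)
$\frac{1}{\frac{1}{- \frac{459}{t{\left(4,6 \right)}} + 588} + 997} = \frac{1}{\frac{1}{- \frac{459}{- \frac{22}{3} + \frac{4}{3} \cdot 4} + 588} + 997} = \frac{1}{\frac{1}{- \frac{459}{- \frac{22}{3} + \frac{16}{3}} + 588} + 997} = \frac{1}{\frac{1}{- \frac{459}{-2} + 588} + 997} = \frac{1}{\frac{1}{\left(-459\right) \left(- \frac{1}{2}\right) + 588} + 997} = \frac{1}{\frac{1}{\frac{459}{2} + 588} + 997} = \frac{1}{\frac{1}{\frac{1635}{2}} + 997} = \frac{1}{\frac{2}{1635} + 997} = \frac{1}{\frac{1630097}{1635}} = \frac{1635}{1630097}$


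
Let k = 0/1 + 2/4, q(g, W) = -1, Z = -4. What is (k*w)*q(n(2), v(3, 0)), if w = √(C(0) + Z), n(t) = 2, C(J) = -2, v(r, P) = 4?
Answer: -I*√6/2 ≈ -1.2247*I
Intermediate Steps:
w = I*√6 (w = √(-2 - 4) = √(-6) = I*√6 ≈ 2.4495*I)
k = ½ (k = 0*1 + 2*(¼) = 0 + ½ = ½ ≈ 0.50000)
(k*w)*q(n(2), v(3, 0)) = ((I*√6)/2)*(-1) = (I*√6/2)*(-1) = -I*√6/2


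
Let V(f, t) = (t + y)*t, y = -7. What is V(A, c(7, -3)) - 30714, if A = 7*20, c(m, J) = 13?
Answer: -30636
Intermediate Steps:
A = 140
V(f, t) = t*(-7 + t) (V(f, t) = (t - 7)*t = (-7 + t)*t = t*(-7 + t))
V(A, c(7, -3)) - 30714 = 13*(-7 + 13) - 30714 = 13*6 - 30714 = 78 - 30714 = -30636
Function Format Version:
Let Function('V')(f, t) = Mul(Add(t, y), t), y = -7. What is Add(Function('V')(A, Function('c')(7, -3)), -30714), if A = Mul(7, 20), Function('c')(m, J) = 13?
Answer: -30636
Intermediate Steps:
A = 140
Function('V')(f, t) = Mul(t, Add(-7, t)) (Function('V')(f, t) = Mul(Add(t, -7), t) = Mul(Add(-7, t), t) = Mul(t, Add(-7, t)))
Add(Function('V')(A, Function('c')(7, -3)), -30714) = Add(Mul(13, Add(-7, 13)), -30714) = Add(Mul(13, 6), -30714) = Add(78, -30714) = -30636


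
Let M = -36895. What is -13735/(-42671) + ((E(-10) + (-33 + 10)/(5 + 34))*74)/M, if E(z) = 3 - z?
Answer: 18235055639/61399515255 ≈ 0.29699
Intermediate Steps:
-13735/(-42671) + ((E(-10) + (-33 + 10)/(5 + 34))*74)/M = -13735/(-42671) + (((3 - 1*(-10)) + (-33 + 10)/(5 + 34))*74)/(-36895) = -13735*(-1/42671) + (((3 + 10) - 23/39)*74)*(-1/36895) = 13735/42671 + ((13 - 23*1/39)*74)*(-1/36895) = 13735/42671 + ((13 - 23/39)*74)*(-1/36895) = 13735/42671 + ((484/39)*74)*(-1/36895) = 13735/42671 + (35816/39)*(-1/36895) = 13735/42671 - 35816/1438905 = 18235055639/61399515255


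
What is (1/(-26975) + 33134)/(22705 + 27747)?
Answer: 893789649/1360942700 ≈ 0.65674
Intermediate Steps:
(1/(-26975) + 33134)/(22705 + 27747) = (-1/26975 + 33134)/50452 = (893789649/26975)*(1/50452) = 893789649/1360942700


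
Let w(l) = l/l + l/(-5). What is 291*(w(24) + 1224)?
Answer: 1775391/5 ≈ 3.5508e+5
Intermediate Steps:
w(l) = 1 - l/5 (w(l) = 1 + l*(-⅕) = 1 - l/5)
291*(w(24) + 1224) = 291*((1 - ⅕*24) + 1224) = 291*((1 - 24/5) + 1224) = 291*(-19/5 + 1224) = 291*(6101/5) = 1775391/5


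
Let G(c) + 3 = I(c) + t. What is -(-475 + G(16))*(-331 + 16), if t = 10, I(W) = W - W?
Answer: -147420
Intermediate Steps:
I(W) = 0
G(c) = 7 (G(c) = -3 + (0 + 10) = -3 + 10 = 7)
-(-475 + G(16))*(-331 + 16) = -(-475 + 7)*(-331 + 16) = -(-468)*(-315) = -1*147420 = -147420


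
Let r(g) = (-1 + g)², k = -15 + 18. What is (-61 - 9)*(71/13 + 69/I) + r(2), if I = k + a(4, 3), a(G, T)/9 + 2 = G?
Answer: -7947/13 ≈ -611.31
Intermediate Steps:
k = 3
a(G, T) = -18 + 9*G
I = 21 (I = 3 + (-18 + 9*4) = 3 + (-18 + 36) = 3 + 18 = 21)
(-61 - 9)*(71/13 + 69/I) + r(2) = (-61 - 9)*(71/13 + 69/21) + (-1 + 2)² = -70*(71*(1/13) + 69*(1/21)) + 1² = -70*(71/13 + 23/7) + 1 = -70*796/91 + 1 = -7960/13 + 1 = -7947/13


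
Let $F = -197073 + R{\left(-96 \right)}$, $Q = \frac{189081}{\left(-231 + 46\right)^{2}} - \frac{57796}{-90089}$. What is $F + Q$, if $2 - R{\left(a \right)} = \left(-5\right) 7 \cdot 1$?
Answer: $- \frac{607501303395591}{3083296025} \approx -1.9703 \cdot 10^{5}$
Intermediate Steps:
$R{\left(a \right)} = 37$ ($R{\left(a \right)} = 2 - \left(-5\right) 7 \cdot 1 = 2 - \left(-35\right) 1 = 2 - -35 = 2 + 35 = 37$)
$Q = \frac{19012186309}{3083296025}$ ($Q = \frac{189081}{\left(-185\right)^{2}} - - \frac{57796}{90089} = \frac{189081}{34225} + \frac{57796}{90089} = \frac{19012186309}{3083296025} \approx 6.1662$)
$F = -197036$ ($F = -197073 + 37 = -197036$)
$F + Q = -197036 + \frac{19012186309}{3083296025} = - \frac{607501303395591}{3083296025}$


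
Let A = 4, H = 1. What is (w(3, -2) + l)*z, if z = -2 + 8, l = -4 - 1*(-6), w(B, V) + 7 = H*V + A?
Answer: -18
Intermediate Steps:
w(B, V) = -3 + V (w(B, V) = -7 + (1*V + 4) = -7 + (V + 4) = -7 + (4 + V) = -3 + V)
l = 2 (l = -4 + 6 = 2)
z = 6
(w(3, -2) + l)*z = ((-3 - 2) + 2)*6 = (-5 + 2)*6 = -3*6 = -18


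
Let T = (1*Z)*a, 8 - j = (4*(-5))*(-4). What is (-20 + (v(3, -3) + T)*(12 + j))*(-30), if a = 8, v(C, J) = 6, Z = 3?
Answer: 54600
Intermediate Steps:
j = -72 (j = 8 - 4*(-5)*(-4) = 8 - (-20)*(-4) = 8 - 1*80 = 8 - 80 = -72)
T = 24 (T = (1*3)*8 = 3*8 = 24)
(-20 + (v(3, -3) + T)*(12 + j))*(-30) = (-20 + (6 + 24)*(12 - 72))*(-30) = (-20 + 30*(-60))*(-30) = (-20 - 1800)*(-30) = -1820*(-30) = 54600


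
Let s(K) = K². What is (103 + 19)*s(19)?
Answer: 44042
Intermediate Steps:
(103 + 19)*s(19) = (103 + 19)*19² = 122*361 = 44042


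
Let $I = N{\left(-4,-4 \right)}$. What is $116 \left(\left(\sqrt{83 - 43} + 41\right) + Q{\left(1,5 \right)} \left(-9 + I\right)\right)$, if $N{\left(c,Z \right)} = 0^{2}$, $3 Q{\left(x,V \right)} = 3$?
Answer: $3712 + 232 \sqrt{10} \approx 4445.6$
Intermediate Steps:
$Q{\left(x,V \right)} = 1$ ($Q{\left(x,V \right)} = \frac{1}{3} \cdot 3 = 1$)
$N{\left(c,Z \right)} = 0$
$I = 0$
$116 \left(\left(\sqrt{83 - 43} + 41\right) + Q{\left(1,5 \right)} \left(-9 + I\right)\right) = 116 \left(\left(\sqrt{83 - 43} + 41\right) + 1 \left(-9 + 0\right)\right) = 116 \left(\left(\sqrt{40} + 41\right) + 1 \left(-9\right)\right) = 116 \left(\left(2 \sqrt{10} + 41\right) - 9\right) = 116 \left(\left(41 + 2 \sqrt{10}\right) - 9\right) = 116 \left(32 + 2 \sqrt{10}\right) = 3712 + 232 \sqrt{10}$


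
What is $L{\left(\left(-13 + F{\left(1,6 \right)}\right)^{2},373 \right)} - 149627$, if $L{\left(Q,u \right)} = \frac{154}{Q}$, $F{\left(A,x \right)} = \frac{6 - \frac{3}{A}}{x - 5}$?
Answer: $- \frac{7481273}{50} \approx -1.4963 \cdot 10^{5}$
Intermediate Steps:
$F{\left(A,x \right)} = \frac{6 - \frac{3}{A}}{-5 + x}$
$L{\left(\left(-13 + F{\left(1,6 \right)}\right)^{2},373 \right)} - 149627 = \frac{154}{\left(-13 + \frac{3 \left(-1 + 2 \cdot 1\right)}{1 \left(-5 + 6\right)}\right)^{2}} - 149627 = \frac{154}{\left(-13 + 3 \cdot 1 \cdot 1^{-1} \left(-1 + 2\right)\right)^{2}} - 149627 = \frac{154}{\left(-13 + 3 \cdot 1 \cdot 1 \cdot 1\right)^{2}} - 149627 = \frac{154}{\left(-13 + 3\right)^{2}} - 149627 = \frac{154}{\left(-10\right)^{2}} - 149627 = \frac{154}{100} - 149627 = 154 \cdot \frac{1}{100} - 149627 = \frac{77}{50} - 149627 = - \frac{7481273}{50}$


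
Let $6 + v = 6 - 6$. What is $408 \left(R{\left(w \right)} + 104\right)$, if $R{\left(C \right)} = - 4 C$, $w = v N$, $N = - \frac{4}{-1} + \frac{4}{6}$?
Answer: $88128$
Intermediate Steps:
$N = \frac{14}{3}$ ($N = \left(-4\right) \left(-1\right) + 4 \cdot \frac{1}{6} = 4 + \frac{2}{3} = \frac{14}{3} \approx 4.6667$)
$v = -6$ ($v = -6 + \left(6 - 6\right) = -6 + 0 = -6$)
$w = -28$ ($w = \left(-6\right) \frac{14}{3} = -28$)
$408 \left(R{\left(w \right)} + 104\right) = 408 \left(\left(-4\right) \left(-28\right) + 104\right) = 408 \left(112 + 104\right) = 408 \cdot 216 = 88128$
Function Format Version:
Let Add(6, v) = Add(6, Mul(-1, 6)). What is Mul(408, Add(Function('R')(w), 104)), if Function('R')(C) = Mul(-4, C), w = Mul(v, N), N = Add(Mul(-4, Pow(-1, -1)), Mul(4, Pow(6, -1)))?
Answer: 88128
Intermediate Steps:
N = Rational(14, 3) (N = Add(Mul(-4, -1), Mul(4, Rational(1, 6))) = Add(4, Rational(2, 3)) = Rational(14, 3) ≈ 4.6667)
v = -6 (v = Add(-6, Add(6, Mul(-1, 6))) = Add(-6, Add(6, -6)) = Add(-6, 0) = -6)
w = -28 (w = Mul(-6, Rational(14, 3)) = -28)
Mul(408, Add(Function('R')(w), 104)) = Mul(408, Add(Mul(-4, -28), 104)) = Mul(408, Add(112, 104)) = Mul(408, 216) = 88128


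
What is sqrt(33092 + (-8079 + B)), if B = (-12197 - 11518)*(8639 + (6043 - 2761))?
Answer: I*sqrt(282681502) ≈ 16813.0*I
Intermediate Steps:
B = -282706515 (B = -23715*(8639 + 3282) = -23715*11921 = -282706515)
sqrt(33092 + (-8079 + B)) = sqrt(33092 + (-8079 - 282706515)) = sqrt(33092 - 282714594) = sqrt(-282681502) = I*sqrt(282681502)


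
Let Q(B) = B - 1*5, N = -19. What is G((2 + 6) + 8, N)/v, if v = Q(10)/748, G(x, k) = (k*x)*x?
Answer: -3638272/5 ≈ -7.2765e+5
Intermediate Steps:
Q(B) = -5 + B (Q(B) = B - 5 = -5 + B)
G(x, k) = k*x**2
v = 5/748 (v = (-5 + 10)/748 = 5*(1/748) = 5/748 ≈ 0.0066845)
G((2 + 6) + 8, N)/v = (-19*((2 + 6) + 8)**2)/(5/748) = -19*(8 + 8)**2*(748/5) = -19*16**2*(748/5) = -19*256*(748/5) = -4864*748/5 = -3638272/5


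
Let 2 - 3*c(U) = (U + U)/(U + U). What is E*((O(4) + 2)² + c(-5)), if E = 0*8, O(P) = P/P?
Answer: 0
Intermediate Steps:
O(P) = 1
c(U) = ⅓ (c(U) = ⅔ - (U + U)/(3*(U + U)) = ⅔ - 2*U/(3*(2*U)) = ⅔ - 2*U*1/(2*U)/3 = ⅔ - ⅓*1 = ⅔ - ⅓ = ⅓)
E = 0
E*((O(4) + 2)² + c(-5)) = 0*((1 + 2)² + ⅓) = 0*(3² + ⅓) = 0*(9 + ⅓) = 0*(28/3) = 0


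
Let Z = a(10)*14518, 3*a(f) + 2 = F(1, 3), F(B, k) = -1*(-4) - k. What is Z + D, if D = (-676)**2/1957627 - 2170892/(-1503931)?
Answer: -42728154285459946/8832407795211 ≈ -4837.7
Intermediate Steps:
F(B, k) = 4 - k
a(f) = -1/3 (a(f) = -2/3 + (4 - 1*3)/3 = -2/3 + (4 - 3)/3 = -2/3 + (1/3)*1 = -2/3 + 1/3 = -1/3)
Z = -14518/3 (Z = -1/3*14518 = -14518/3 ≈ -4839.3)
D = 4937057165940/2944135931737 (D = 456976*(1/1957627) - 2170892*(-1/1503931) = 456976/1957627 + 2170892/1503931 = 4937057165940/2944135931737 ≈ 1.6769)
Z + D = -14518/3 + 4937057165940/2944135931737 = -42728154285459946/8832407795211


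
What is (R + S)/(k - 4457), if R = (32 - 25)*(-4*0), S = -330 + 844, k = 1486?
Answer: -514/2971 ≈ -0.17301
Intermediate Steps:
S = 514
R = 0 (R = 7*0 = 0)
(R + S)/(k - 4457) = (0 + 514)/(1486 - 4457) = 514/(-2971) = 514*(-1/2971) = -514/2971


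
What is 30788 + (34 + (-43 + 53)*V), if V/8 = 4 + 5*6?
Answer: 33542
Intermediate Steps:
V = 272 (V = 8*(4 + 5*6) = 8*(4 + 30) = 8*34 = 272)
30788 + (34 + (-43 + 53)*V) = 30788 + (34 + (-43 + 53)*272) = 30788 + (34 + 10*272) = 30788 + (34 + 2720) = 30788 + 2754 = 33542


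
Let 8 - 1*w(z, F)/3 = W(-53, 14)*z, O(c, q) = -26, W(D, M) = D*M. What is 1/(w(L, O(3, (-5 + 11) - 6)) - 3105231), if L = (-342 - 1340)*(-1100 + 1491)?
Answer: -1/1467060819 ≈ -6.8164e-10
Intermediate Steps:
L = -657662 (L = -1682*391 = -657662)
w(z, F) = 24 + 2226*z (w(z, F) = 24 - 3*(-53*14)*z = 24 - (-2226)*z = 24 + 2226*z)
1/(w(L, O(3, (-5 + 11) - 6)) - 3105231) = 1/((24 + 2226*(-657662)) - 3105231) = 1/((24 - 1463955612) - 3105231) = 1/(-1463955588 - 3105231) = 1/(-1467060819) = -1/1467060819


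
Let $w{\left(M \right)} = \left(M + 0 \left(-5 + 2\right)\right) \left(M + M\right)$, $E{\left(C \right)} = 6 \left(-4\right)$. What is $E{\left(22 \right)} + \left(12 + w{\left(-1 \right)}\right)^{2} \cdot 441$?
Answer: $86412$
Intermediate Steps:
$E{\left(C \right)} = -24$
$w{\left(M \right)} = 2 M^{2}$ ($w{\left(M \right)} = \left(M + 0 \left(-3\right)\right) 2 M = \left(M + 0\right) 2 M = M 2 M = 2 M^{2}$)
$E{\left(22 \right)} + \left(12 + w{\left(-1 \right)}\right)^{2} \cdot 441 = -24 + \left(12 + 2 \left(-1\right)^{2}\right)^{2} \cdot 441 = -24 + \left(12 + 2 \cdot 1\right)^{2} \cdot 441 = -24 + \left(12 + 2\right)^{2} \cdot 441 = -24 + 14^{2} \cdot 441 = -24 + 196 \cdot 441 = -24 + 86436 = 86412$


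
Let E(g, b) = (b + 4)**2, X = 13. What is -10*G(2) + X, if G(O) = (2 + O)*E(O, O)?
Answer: -1427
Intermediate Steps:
E(g, b) = (4 + b)**2
G(O) = (4 + O)**2*(2 + O) (G(O) = (2 + O)*(4 + O)**2 = (4 + O)**2*(2 + O))
-10*G(2) + X = -10*(4 + 2)**2*(2 + 2) + 13 = -10*6**2*4 + 13 = -360*4 + 13 = -10*144 + 13 = -1440 + 13 = -1427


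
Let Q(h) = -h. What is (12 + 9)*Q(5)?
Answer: -105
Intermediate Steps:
(12 + 9)*Q(5) = (12 + 9)*(-1*5) = 21*(-5) = -105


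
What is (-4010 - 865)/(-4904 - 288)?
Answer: 4875/5192 ≈ 0.93894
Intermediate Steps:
(-4010 - 865)/(-4904 - 288) = -4875/(-5192) = -4875*(-1/5192) = 4875/5192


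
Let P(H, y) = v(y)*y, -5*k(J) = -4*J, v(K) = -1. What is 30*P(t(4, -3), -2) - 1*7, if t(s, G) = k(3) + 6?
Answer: 53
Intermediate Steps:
k(J) = 4*J/5 (k(J) = -(-4)*J/5 = 4*J/5)
t(s, G) = 42/5 (t(s, G) = (⅘)*3 + 6 = 12/5 + 6 = 42/5)
P(H, y) = -y
30*P(t(4, -3), -2) - 1*7 = 30*(-1*(-2)) - 1*7 = 30*2 - 7 = 60 - 7 = 53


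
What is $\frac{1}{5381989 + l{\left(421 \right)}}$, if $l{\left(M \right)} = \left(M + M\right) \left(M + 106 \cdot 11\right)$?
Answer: $\frac{1}{6718243} \approx 1.4885 \cdot 10^{-7}$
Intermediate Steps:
$l{\left(M \right)} = 2 M \left(1166 + M\right)$ ($l{\left(M \right)} = 2 M \left(M + 1166\right) = 2 M \left(1166 + M\right)$)
$\frac{1}{5381989 + l{\left(421 \right)}} = \frac{1}{5381989 + 2 \cdot 421 \left(1166 + 421\right)} = \frac{1}{5381989 + 2 \cdot 421 \cdot 1587} = \frac{1}{5381989 + 1336254} = \frac{1}{6718243}$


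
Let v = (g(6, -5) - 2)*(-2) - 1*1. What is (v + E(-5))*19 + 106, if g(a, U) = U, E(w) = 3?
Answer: 410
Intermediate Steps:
v = 13 (v = (-5 - 2)*(-2) - 1*1 = -7*(-2) - 1 = 14 - 1 = 13)
(v + E(-5))*19 + 106 = (13 + 3)*19 + 106 = 16*19 + 106 = 304 + 106 = 410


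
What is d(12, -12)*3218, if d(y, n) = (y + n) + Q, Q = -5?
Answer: -16090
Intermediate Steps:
d(y, n) = -5 + n + y (d(y, n) = (y + n) - 5 = (n + y) - 5 = -5 + n + y)
d(12, -12)*3218 = (-5 - 12 + 12)*3218 = -5*3218 = -16090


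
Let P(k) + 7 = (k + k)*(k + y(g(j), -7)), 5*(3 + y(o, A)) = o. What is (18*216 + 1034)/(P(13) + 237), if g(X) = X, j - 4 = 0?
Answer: 12305/1277 ≈ 9.6359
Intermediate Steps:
j = 4 (j = 4 + 0 = 4)
y(o, A) = -3 + o/5
P(k) = -7 + 2*k*(-11/5 + k) (P(k) = -7 + (k + k)*(k + (-3 + (⅕)*4)) = -7 + (2*k)*(k + (-3 + ⅘)) = -7 + (2*k)*(k - 11/5) = -7 + (2*k)*(-11/5 + k) = -7 + 2*k*(-11/5 + k))
(18*216 + 1034)/(P(13) + 237) = (18*216 + 1034)/((-7 + 2*13² - 22/5*13) + 237) = (3888 + 1034)/((-7 + 2*169 - 286/5) + 237) = 4922/((-7 + 338 - 286/5) + 237) = 4922/(1369/5 + 237) = 4922/(2554/5) = 4922*(5/2554) = 12305/1277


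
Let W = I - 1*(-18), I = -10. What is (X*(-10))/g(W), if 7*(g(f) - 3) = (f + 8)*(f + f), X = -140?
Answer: 9800/277 ≈ 35.379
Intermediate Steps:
W = 8 (W = -10 - 1*(-18) = -10 + 18 = 8)
g(f) = 3 + 2*f*(8 + f)/7 (g(f) = 3 + ((f + 8)*(f + f))/7 = 3 + ((8 + f)*(2*f))/7 = 3 + (2*f*(8 + f))/7 = 3 + 2*f*(8 + f)/7)
(X*(-10))/g(W) = (-140*(-10))/(3 + (2/7)*8**2 + (16/7)*8) = 1400/(3 + (2/7)*64 + 128/7) = 1400/(3 + 128/7 + 128/7) = 1400/(277/7) = 1400*(7/277) = 9800/277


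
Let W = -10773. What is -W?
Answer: 10773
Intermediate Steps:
-W = -1*(-10773) = 10773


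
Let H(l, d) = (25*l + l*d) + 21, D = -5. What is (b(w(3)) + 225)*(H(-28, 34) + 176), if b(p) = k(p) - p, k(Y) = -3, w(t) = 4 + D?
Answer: -324465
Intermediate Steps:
w(t) = -1 (w(t) = 4 - 5 = -1)
b(p) = -3 - p
H(l, d) = 21 + 25*l + d*l (H(l, d) = (25*l + d*l) + 21 = 21 + 25*l + d*l)
(b(w(3)) + 225)*(H(-28, 34) + 176) = ((-3 - 1*(-1)) + 225)*((21 + 25*(-28) + 34*(-28)) + 176) = ((-3 + 1) + 225)*((21 - 700 - 952) + 176) = (-2 + 225)*(-1631 + 176) = 223*(-1455) = -324465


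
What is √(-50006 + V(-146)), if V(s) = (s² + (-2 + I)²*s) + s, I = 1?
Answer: I*√28982 ≈ 170.24*I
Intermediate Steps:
V(s) = s² + 2*s (V(s) = (s² + (-2 + 1)²*s) + s = (s² + (-1)²*s) + s = (s² + 1*s) + s = (s² + s) + s = (s + s²) + s = s² + 2*s)
√(-50006 + V(-146)) = √(-50006 - 146*(2 - 146)) = √(-50006 - 146*(-144)) = √(-50006 + 21024) = √(-28982) = I*√28982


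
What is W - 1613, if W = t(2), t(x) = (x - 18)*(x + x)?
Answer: -1677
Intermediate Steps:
t(x) = 2*x*(-18 + x) (t(x) = (-18 + x)*(2*x) = 2*x*(-18 + x))
W = -64 (W = 2*2*(-18 + 2) = 2*2*(-16) = -64)
W - 1613 = -64 - 1613 = -1677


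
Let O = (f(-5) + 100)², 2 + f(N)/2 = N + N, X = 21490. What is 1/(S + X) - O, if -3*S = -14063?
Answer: -453606605/78533 ≈ -5776.0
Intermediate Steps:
S = 14063/3 (S = -⅓*(-14063) = 14063/3 ≈ 4687.7)
f(N) = -4 + 4*N (f(N) = -4 + 2*(N + N) = -4 + 2*(2*N) = -4 + 4*N)
O = 5776 (O = ((-4 + 4*(-5)) + 100)² = ((-4 - 20) + 100)² = (-24 + 100)² = 76² = 5776)
1/(S + X) - O = 1/(14063/3 + 21490) - 1*5776 = 1/(78533/3) - 5776 = 3/78533 - 5776 = -453606605/78533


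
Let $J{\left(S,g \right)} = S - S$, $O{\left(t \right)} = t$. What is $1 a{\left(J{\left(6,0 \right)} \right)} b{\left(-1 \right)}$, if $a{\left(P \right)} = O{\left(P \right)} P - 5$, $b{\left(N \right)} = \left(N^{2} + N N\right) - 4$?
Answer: $10$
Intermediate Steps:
$J{\left(S,g \right)} = 0$
$b{\left(N \right)} = -4 + 2 N^{2}$ ($b{\left(N \right)} = \left(N^{2} + N^{2}\right) - 4 = 2 N^{2} - 4 = -4 + 2 N^{2}$)
$a{\left(P \right)} = -5 + P^{2}$ ($a{\left(P \right)} = P P - 5 = P^{2} - 5 = -5 + P^{2}$)
$1 a{\left(J{\left(6,0 \right)} \right)} b{\left(-1 \right)} = 1 \left(-5 + 0^{2}\right) \left(-4 + 2 \left(-1\right)^{2}\right) = 1 \left(-5 + 0\right) \left(-4 + 2 \cdot 1\right) = 1 \left(-5\right) \left(-4 + 2\right) = \left(-5\right) \left(-2\right) = 10$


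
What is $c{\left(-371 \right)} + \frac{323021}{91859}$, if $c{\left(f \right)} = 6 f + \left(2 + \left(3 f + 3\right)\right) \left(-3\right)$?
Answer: $\frac{101184203}{91859} \approx 1101.5$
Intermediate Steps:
$c{\left(f \right)} = -15 - 3 f$ ($c{\left(f \right)} = 6 f + \left(2 + \left(3 + 3 f\right)\right) \left(-3\right) = 6 f + \left(5 + 3 f\right) \left(-3\right) = 6 f - \left(15 + 9 f\right) = -15 - 3 f$)
$c{\left(-371 \right)} + \frac{323021}{91859} = \left(-15 - -1113\right) + \frac{323021}{91859} = \left(-15 + 1113\right) + 323021 \cdot \frac{1}{91859} = 1098 + \frac{323021}{91859} = \frac{101184203}{91859}$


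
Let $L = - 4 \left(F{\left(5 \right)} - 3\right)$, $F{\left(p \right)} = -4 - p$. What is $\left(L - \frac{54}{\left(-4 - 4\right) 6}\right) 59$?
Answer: $\frac{23187}{8} \approx 2898.4$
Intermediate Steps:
$L = 48$ ($L = - 4 \left(\left(-4 - 5\right) - 3\right) = - 4 \left(-9 - 3\right) = \left(-4\right) \left(-12\right) = 48$)
$\left(L - \frac{54}{\left(-4 - 4\right) 6}\right) 59 = \left(48 - \frac{54}{\left(-4 - 4\right) 6}\right) 59 = \left(48 - \frac{54}{\left(-8\right) 6}\right) 59 = \left(48 - \frac{54}{-48}\right) 59 = \left(48 - - \frac{9}{8}\right) 59 = \left(48 + \frac{9}{8}\right) 59 = \frac{393}{8} \cdot 59 = \frac{23187}{8}$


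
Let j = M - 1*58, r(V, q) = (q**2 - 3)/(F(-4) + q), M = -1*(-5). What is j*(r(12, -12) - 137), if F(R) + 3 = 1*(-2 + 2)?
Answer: 38796/5 ≈ 7759.2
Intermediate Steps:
F(R) = -3 (F(R) = -3 + 1*(-2 + 2) = -3 + 1*0 = -3 + 0 = -3)
M = 5
r(V, q) = (-3 + q**2)/(-3 + q) (r(V, q) = (q**2 - 3)/(-3 + q) = (-3 + q**2)/(-3 + q))
j = -53 (j = 5 - 1*58 = 5 - 58 = -53)
j*(r(12, -12) - 137) = -53*((-3 + (-12)**2)/(-3 - 12) - 137) = -53*((-3 + 144)/(-15) - 137) = -53*(-1/15*141 - 137) = -53*(-47/5 - 137) = -53*(-732/5) = 38796/5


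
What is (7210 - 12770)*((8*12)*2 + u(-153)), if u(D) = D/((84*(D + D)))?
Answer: -22418615/21 ≈ -1.0676e+6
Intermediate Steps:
u(D) = 1/168 (u(D) = D/((84*(2*D))) = D/((168*D)) = D*(1/(168*D)) = 1/168)
(7210 - 12770)*((8*12)*2 + u(-153)) = (7210 - 12770)*((8*12)*2 + 1/168) = -5560*(96*2 + 1/168) = -5560*(192 + 1/168) = -5560*32257/168 = -22418615/21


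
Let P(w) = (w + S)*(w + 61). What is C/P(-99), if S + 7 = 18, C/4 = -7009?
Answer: -7009/836 ≈ -8.3840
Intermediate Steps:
C = -28036 (C = 4*(-7009) = -28036)
S = 11 (S = -7 + 18 = 11)
P(w) = (11 + w)*(61 + w) (P(w) = (w + 11)*(w + 61) = (11 + w)*(61 + w))
C/P(-99) = -28036/(671 + (-99)**2 + 72*(-99)) = -28036/(671 + 9801 - 7128) = -28036/3344 = -28036*1/3344 = -7009/836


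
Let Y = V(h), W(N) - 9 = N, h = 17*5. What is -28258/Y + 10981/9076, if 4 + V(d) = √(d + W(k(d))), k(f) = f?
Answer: -1024088529/1479388 - 28258*√179/163 ≈ -3011.7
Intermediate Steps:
h = 85
W(N) = 9 + N
V(d) = -4 + √(9 + 2*d) (V(d) = -4 + √(d + (9 + d)) = -4 + √(9 + 2*d))
Y = -4 + √179 (Y = -4 + √(9 + 2*85) = -4 + √(9 + 170) = -4 + √179 ≈ 9.3791)
-28258/Y + 10981/9076 = -28258/(-4 + √179) + 10981/9076 = 10981/9076 - 28258/(-4 + √179)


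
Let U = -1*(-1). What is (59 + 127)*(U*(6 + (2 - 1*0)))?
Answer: 1488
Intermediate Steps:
U = 1
(59 + 127)*(U*(6 + (2 - 1*0))) = (59 + 127)*(1*(6 + (2 - 1*0))) = 186*(1*(6 + (2 + 0))) = 186*(1*(6 + 2)) = 186*(1*8) = 186*8 = 1488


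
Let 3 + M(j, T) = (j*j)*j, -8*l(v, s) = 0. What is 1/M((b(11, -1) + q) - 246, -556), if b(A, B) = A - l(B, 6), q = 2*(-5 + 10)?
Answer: -1/11390628 ≈ -8.7791e-8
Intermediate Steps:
l(v, s) = 0 (l(v, s) = -1/8*0 = 0)
q = 10 (q = 2*5 = 10)
b(A, B) = A (b(A, B) = A - 1*0 = A + 0 = A)
M(j, T) = -3 + j**3 (M(j, T) = -3 + (j*j)*j = -3 + j**2*j = -3 + j**3)
1/M((b(11, -1) + q) - 246, -556) = 1/(-3 + ((11 + 10) - 246)**3) = 1/(-3 + (21 - 246)**3) = 1/(-3 + (-225)**3) = 1/(-3 - 11390625) = 1/(-11390628) = -1/11390628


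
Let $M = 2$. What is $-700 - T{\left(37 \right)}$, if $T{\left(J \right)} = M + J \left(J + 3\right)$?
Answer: $-2182$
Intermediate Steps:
$T{\left(J \right)} = 2 + J \left(3 + J\right)$ ($T{\left(J \right)} = 2 + J \left(J + 3\right) = 2 + J \left(3 + J\right)$)
$-700 - T{\left(37 \right)} = -700 - \left(2 + 37^{2} + 3 \cdot 37\right) = -700 - \left(2 + 1369 + 111\right) = -700 - 1482 = -2182$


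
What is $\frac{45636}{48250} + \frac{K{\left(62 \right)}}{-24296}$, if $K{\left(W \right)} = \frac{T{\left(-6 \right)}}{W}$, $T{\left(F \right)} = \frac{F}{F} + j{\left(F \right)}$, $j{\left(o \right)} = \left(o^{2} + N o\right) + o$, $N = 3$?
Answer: $\frac{34371626311}{36340742000} \approx 0.94582$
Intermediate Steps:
$j{\left(o \right)} = o^{2} + 4 o$ ($j{\left(o \right)} = \left(o^{2} + 3 o\right) + o = o^{2} + 4 o$)
$T{\left(F \right)} = 1 + F \left(4 + F\right)$ ($T{\left(F \right)} = \frac{F}{F} + F \left(4 + F\right) = 1 + F \left(4 + F\right)$)
$K{\left(W \right)} = \frac{13}{W}$ ($K{\left(W \right)} = \frac{1 - 6 \left(4 - 6\right)}{W} = \frac{1 - -12}{W} = \frac{1 + 12}{W} = \frac{13}{W}$)
$\frac{45636}{48250} + \frac{K{\left(62 \right)}}{-24296} = \frac{45636}{48250} + \frac{13 \cdot \frac{1}{62}}{-24296} = 45636 \cdot \frac{1}{48250} + 13 \cdot \frac{1}{62} \left(- \frac{1}{24296}\right) = \frac{22818}{24125} + \frac{13}{62} \left(- \frac{1}{24296}\right) = \frac{22818}{24125} - \frac{13}{1506352} = \frac{34371626311}{36340742000}$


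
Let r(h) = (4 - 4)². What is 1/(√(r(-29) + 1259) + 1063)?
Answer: 1063/1128710 - √1259/1128710 ≈ 0.00091035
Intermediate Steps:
r(h) = 0 (r(h) = 0² = 0)
1/(√(r(-29) + 1259) + 1063) = 1/(√(0 + 1259) + 1063) = 1/(√1259 + 1063) = 1/(1063 + √1259)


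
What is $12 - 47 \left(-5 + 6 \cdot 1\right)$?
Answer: $-35$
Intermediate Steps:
$12 - 47 \left(-5 + 6 \cdot 1\right) = 12 - 47 \left(-5 + 6\right) = 12 - 47 = -35$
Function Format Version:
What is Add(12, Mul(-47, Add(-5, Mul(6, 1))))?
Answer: -35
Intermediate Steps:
Add(12, Mul(-47, Add(-5, Mul(6, 1)))) = Add(12, Mul(-47, Add(-5, 6))) = Add(12, Mul(-47, 1)) = Add(12, -47) = -35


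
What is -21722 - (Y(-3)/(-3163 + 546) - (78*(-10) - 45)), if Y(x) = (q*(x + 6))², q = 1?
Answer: -59005490/2617 ≈ -22547.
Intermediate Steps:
Y(x) = (6 + x)² (Y(x) = (1*(x + 6))² = (1*(6 + x))² = (6 + x)²)
-21722 - (Y(-3)/(-3163 + 546) - (78*(-10) - 45)) = -21722 - ((6 - 3)²/(-3163 + 546) - (78*(-10) - 45)) = -21722 - (3²/(-2617) - (-780 - 45)) = -21722 - (9*(-1/2617) - 1*(-825)) = -21722 - (-9/2617 + 825) = -21722 - 1*2159016/2617 = -21722 - 2159016/2617 = -59005490/2617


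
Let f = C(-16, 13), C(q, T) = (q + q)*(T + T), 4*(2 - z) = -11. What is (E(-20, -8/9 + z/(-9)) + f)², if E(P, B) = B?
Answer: 100020001/144 ≈ 6.9458e+5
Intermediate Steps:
z = 19/4 (z = 2 - ¼*(-11) = 2 + 11/4 = 19/4 ≈ 4.7500)
C(q, T) = 4*T*q (C(q, T) = (2*q)*(2*T) = 4*T*q)
f = -832 (f = 4*13*(-16) = -832)
(E(-20, -8/9 + z/(-9)) + f)² = ((-8/9 + (19/4)/(-9)) - 832)² = ((-8*⅑ + (19/4)*(-⅑)) - 832)² = ((-8/9 - 19/36) - 832)² = (-17/12 - 832)² = (-10001/12)² = 100020001/144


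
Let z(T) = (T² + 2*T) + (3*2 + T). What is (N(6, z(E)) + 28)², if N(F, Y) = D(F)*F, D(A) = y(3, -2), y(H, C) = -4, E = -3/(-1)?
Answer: 16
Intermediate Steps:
E = 3 (E = -3*(-1) = 3)
D(A) = -4
z(T) = 6 + T² + 3*T (z(T) = (T² + 2*T) + (6 + T) = 6 + T² + 3*T)
N(F, Y) = -4*F
(N(6, z(E)) + 28)² = (-4*6 + 28)² = (-24 + 28)² = 4² = 16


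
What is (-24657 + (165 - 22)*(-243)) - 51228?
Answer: -110634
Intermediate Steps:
(-24657 + (165 - 22)*(-243)) - 51228 = (-24657 + 143*(-243)) - 51228 = (-24657 - 34749) - 51228 = -59406 - 51228 = -110634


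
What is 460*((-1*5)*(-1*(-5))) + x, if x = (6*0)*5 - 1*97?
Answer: -11597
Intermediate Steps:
x = -97 (x = 0*5 - 97 = 0 - 97 = -97)
460*((-1*5)*(-1*(-5))) + x = 460*((-1*5)*(-1*(-5))) - 97 = 460*(-5*5) - 97 = 460*(-25) - 97 = -11500 - 97 = -11597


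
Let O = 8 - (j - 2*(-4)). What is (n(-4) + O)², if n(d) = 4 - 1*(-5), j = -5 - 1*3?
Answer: 289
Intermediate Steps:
j = -8 (j = -5 - 3 = -8)
O = 8 (O = 8 - (-8 - 2*(-4)) = 8 - (-8 + 8) = 8 - 1*0 = 8 + 0 = 8)
n(d) = 9 (n(d) = 4 + 5 = 9)
(n(-4) + O)² = (9 + 8)² = 17² = 289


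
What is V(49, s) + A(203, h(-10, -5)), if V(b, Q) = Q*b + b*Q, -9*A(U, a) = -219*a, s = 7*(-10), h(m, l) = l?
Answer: -20945/3 ≈ -6981.7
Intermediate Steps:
s = -70
A(U, a) = 73*a/3 (A(U, a) = -(-73)*a/3 = 73*a/3)
V(b, Q) = 2*Q*b (V(b, Q) = Q*b + Q*b = 2*Q*b)
V(49, s) + A(203, h(-10, -5)) = 2*(-70)*49 + (73/3)*(-5) = -6860 - 365/3 = -20945/3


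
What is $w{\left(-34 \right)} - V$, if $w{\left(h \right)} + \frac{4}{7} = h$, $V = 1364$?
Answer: $- \frac{9790}{7} \approx -1398.6$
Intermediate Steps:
$w{\left(h \right)} = - \frac{4}{7} + h$
$w{\left(-34 \right)} - V = \left(- \frac{4}{7} - 34\right) - 1364 = - \frac{242}{7} - 1364 = - \frac{9790}{7}$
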